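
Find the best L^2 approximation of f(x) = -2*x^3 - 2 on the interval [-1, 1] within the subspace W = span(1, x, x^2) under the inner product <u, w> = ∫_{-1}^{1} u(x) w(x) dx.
g(x) = -6*x/5 - 2

The best approximation g ∈ W is the orthogonal projection of f onto W. Writing g = a_0 + a_1 x + a_2 x^2, the coefficients solve the normal equations G · a = b where
  G_{ij} = <φ_i, φ_j> and b_i = <f, φ_i>, with φ_0 = 1, φ_1 = x, φ_2 = x^2.
G =
  [2, 0, 2/3]
  [0, 2/3, 0]
  [2/3, 0, 2/5],
b = (-4, -4/5, -4/3).
Solving gives a_0 = -2, a_1 = -6/5, a_2 = 0, so
  g(x) = -6*x/5 - 2.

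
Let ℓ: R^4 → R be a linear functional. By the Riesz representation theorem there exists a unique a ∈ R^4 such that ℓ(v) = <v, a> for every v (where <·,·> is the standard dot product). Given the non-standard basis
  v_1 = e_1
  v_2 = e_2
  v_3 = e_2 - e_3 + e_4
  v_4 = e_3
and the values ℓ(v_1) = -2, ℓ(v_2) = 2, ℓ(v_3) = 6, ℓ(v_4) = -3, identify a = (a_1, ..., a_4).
a = (-2, 2, -3, 1)

Write a = (a_1, ..., a_4) in the standard basis. For each basis vector v_i, ℓ(v_i) = <v_i, a> is a linear equation in the a_j's. Collect the n equations into a matrix system V a = ℓ, where row i of V is v_i (expressed in the standard basis). Since V is invertible (lower-triangular with 1s on the diagonal, up to permutation), solve by back-substitution:
  V =
[[1, 0, 0, 0],
 [0, 1, 0, 0],
 [0, 1, -1, 1],
 [0, 0, 1, 0]]
  V a = (-2, 2, 6, -3)
Solving gives a = (-2, 2, -3, 1).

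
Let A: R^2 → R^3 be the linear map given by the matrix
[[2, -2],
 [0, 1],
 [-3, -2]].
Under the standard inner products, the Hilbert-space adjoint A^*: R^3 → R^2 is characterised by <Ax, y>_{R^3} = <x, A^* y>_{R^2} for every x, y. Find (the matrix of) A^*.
A^* = A^T =
[[2, 0, -3],
 [-2, 1, -2]]

For real matrices with standard dot products, the defining identity <Ax, y> = <x, A^* y> gives (Ax)^T y = x^T (A^*) y, i.e. x^T A^T y = x^T (A^*) y. Since this holds for all x, y, we must have A^* = A^T. Therefore
A^* =
[[2, 0, -3],
 [-2, 1, -2]].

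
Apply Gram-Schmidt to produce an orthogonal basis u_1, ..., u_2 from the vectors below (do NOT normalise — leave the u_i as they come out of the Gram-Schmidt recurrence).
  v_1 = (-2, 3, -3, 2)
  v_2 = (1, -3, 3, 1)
Orthogonal basis:
  u_1 = (-2, 3, -3, 2)
  u_2 = (-5/13, -12/13, 12/13, 31/13)

Apply the Gram-Schmidt recurrence
  u_1 = v_1
  u_i = v_i − Σ_{j<i} ((v_i · u_j) / (u_j · u_j)) · u_j.

Step by step this gives:
  u_1 = (-2, 3, -3, 2)
  u_2 = (-5/13, -12/13, 12/13, 31/13)

Orthogonality check:
  u_2 · u_1 = 0 (should be 0)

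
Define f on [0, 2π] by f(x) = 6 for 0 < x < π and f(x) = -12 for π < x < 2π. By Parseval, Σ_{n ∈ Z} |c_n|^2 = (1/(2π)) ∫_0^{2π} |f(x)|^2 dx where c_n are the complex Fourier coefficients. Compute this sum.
Σ |c_n|^2 = 90

Parseval equates the L^2 energy of f (normalised by 1/(2π)) with the ℓ^2 sum of its Fourier coefficients: (1/(2π)) ∫_0^{2π} |f|^2 = Σ |c_n|^2.
Compute the left side: (1/(2π)) [∫_0^π 6^2 dx + ∫_π^{2π} (-12)^2 dx] = (1/(2π)) · (36π + 144π) = (36 + 144)/2 = 90.
So Σ_{n ∈ Z} |c_n|^2 = 90.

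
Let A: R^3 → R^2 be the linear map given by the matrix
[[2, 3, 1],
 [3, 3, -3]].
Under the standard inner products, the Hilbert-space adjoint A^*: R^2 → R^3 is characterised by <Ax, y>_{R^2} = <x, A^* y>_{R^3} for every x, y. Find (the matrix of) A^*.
A^* = A^T =
[[2, 3],
 [3, 3],
 [1, -3]]

For real matrices with standard dot products, the defining identity <Ax, y> = <x, A^* y> gives (Ax)^T y = x^T (A^*) y, i.e. x^T A^T y = x^T (A^*) y. Since this holds for all x, y, we must have A^* = A^T. Therefore
A^* =
[[2, 3],
 [3, 3],
 [1, -3]].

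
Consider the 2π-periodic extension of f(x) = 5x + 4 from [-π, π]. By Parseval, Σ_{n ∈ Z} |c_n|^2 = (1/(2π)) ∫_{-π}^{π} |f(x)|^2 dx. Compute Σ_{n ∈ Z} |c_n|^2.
Σ |c_n|^2 = 25π^2/3 + 16

Expand and integrate term by term over [-π, π]:
  ∫ (5x)^2 dx = 25·(2π^3/3); ∫ 2·5·(4)·x dx = 0 (odd integrand); ∫ 4^2 dx = 16·2π.
So (1/(2π)) ∫_{-π}^{π} (5x + 4)^2 dx = 25π^2/3 + 16 = 25π^2/3 + 16.
Parseval ⇒ Σ |c_n|^2 = 25π^2/3 + 16.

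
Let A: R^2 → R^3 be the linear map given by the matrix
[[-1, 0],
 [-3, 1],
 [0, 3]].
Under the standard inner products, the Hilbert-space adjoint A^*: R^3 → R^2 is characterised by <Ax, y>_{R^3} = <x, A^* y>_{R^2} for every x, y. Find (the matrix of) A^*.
A^* = A^T =
[[-1, -3, 0],
 [0, 1, 3]]

For real matrices with standard dot products, the defining identity <Ax, y> = <x, A^* y> gives (Ax)^T y = x^T (A^*) y, i.e. x^T A^T y = x^T (A^*) y. Since this holds for all x, y, we must have A^* = A^T. Therefore
A^* =
[[-1, -3, 0],
 [0, 1, 3]].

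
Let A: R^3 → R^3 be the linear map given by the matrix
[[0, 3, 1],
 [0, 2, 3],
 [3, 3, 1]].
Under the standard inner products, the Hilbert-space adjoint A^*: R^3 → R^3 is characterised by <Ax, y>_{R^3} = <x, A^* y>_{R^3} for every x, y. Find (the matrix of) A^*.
A^* = A^T =
[[0, 0, 3],
 [3, 2, 3],
 [1, 3, 1]]

For real matrices with standard dot products, the defining identity <Ax, y> = <x, A^* y> gives (Ax)^T y = x^T (A^*) y, i.e. x^T A^T y = x^T (A^*) y. Since this holds for all x, y, we must have A^* = A^T. Therefore
A^* =
[[0, 0, 3],
 [3, 2, 3],
 [1, 3, 1]].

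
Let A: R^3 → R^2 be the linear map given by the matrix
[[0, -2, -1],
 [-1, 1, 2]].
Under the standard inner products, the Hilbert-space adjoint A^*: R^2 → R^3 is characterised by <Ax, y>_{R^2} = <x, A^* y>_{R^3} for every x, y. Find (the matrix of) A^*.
A^* = A^T =
[[0, -1],
 [-2, 1],
 [-1, 2]]

For real matrices with standard dot products, the defining identity <Ax, y> = <x, A^* y> gives (Ax)^T y = x^T (A^*) y, i.e. x^T A^T y = x^T (A^*) y. Since this holds for all x, y, we must have A^* = A^T. Therefore
A^* =
[[0, -1],
 [-2, 1],
 [-1, 2]].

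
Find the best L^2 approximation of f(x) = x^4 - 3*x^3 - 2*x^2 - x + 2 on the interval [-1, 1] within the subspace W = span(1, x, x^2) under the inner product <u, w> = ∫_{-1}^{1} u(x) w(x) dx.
g(x) = -8*x^2/7 - 14*x/5 + 67/35

The best approximation g ∈ W is the orthogonal projection of f onto W. Writing g = a_0 + a_1 x + a_2 x^2, the coefficients solve the normal equations G · a = b where
  G_{ij} = <φ_i, φ_j> and b_i = <f, φ_i>, with φ_0 = 1, φ_1 = x, φ_2 = x^2.
G =
  [2, 0, 2/3]
  [0, 2/3, 0]
  [2/3, 0, 2/5],
b = (46/15, -28/15, 86/105).
Solving gives a_0 = 67/35, a_1 = -14/5, a_2 = -8/7, so
  g(x) = -8*x^2/7 - 14*x/5 + 67/35.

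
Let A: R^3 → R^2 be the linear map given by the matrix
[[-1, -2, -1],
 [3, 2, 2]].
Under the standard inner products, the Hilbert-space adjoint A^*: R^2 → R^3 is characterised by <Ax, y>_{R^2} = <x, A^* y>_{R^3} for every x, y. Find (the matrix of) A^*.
A^* = A^T =
[[-1, 3],
 [-2, 2],
 [-1, 2]]

For real matrices with standard dot products, the defining identity <Ax, y> = <x, A^* y> gives (Ax)^T y = x^T (A^*) y, i.e. x^T A^T y = x^T (A^*) y. Since this holds for all x, y, we must have A^* = A^T. Therefore
A^* =
[[-1, 3],
 [-2, 2],
 [-1, 2]].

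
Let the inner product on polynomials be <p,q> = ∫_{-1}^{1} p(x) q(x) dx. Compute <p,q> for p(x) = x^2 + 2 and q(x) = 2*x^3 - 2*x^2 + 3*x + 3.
<p,q> = 158/15

Expand the product: p(x)·q(x) = 2*x^5 - 2*x^4 + 7*x^3 - x^2 + 6*x + 6.
∫_{-1}^{1} of each monomial x^k gives [2/(k+1) if k even, 0 if k odd]. Integrating term-by-term (or equivalently evaluating the antiderivative F(x) = x^6/3 - 2*x^5/5 + 7*x^4/4 - x^3/3 + 3*x^2 + 6*x at the endpoints):
  F(1) − F(−1) = 207/20 − (-11/60) = 158/15.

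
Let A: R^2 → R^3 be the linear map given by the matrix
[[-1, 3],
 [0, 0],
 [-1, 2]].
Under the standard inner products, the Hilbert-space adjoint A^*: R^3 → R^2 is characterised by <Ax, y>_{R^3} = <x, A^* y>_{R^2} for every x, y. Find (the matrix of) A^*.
A^* = A^T =
[[-1, 0, -1],
 [3, 0, 2]]

For real matrices with standard dot products, the defining identity <Ax, y> = <x, A^* y> gives (Ax)^T y = x^T (A^*) y, i.e. x^T A^T y = x^T (A^*) y. Since this holds for all x, y, we must have A^* = A^T. Therefore
A^* =
[[-1, 0, -1],
 [3, 0, 2]].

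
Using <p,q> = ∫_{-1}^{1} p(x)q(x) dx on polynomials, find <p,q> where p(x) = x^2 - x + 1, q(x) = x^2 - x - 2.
<p,q> = -18/5

Expand the product: p(x)·q(x) = x^4 - 2*x^3 + x - 2.
∫_{-1}^{1} of each monomial x^k gives [2/(k+1) if k even, 0 if k odd]. Integrating term-by-term (or equivalently evaluating the antiderivative F(x) = x^5/5 - x^4/2 + x^2/2 - 2*x at the endpoints):
  F(1) − F(−1) = -9/5 − (9/5) = -18/5.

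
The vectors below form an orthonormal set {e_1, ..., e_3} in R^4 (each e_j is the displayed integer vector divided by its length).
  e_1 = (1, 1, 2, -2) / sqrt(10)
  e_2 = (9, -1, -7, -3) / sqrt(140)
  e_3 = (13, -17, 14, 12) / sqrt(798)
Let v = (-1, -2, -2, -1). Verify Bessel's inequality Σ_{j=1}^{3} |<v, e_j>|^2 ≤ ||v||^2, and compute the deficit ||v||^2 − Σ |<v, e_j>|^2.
Σ |<v, e_j>|^2 = 11/3; ||v||^2 = 10; deficit = 19/3

Write each e_j = u_j / sqrt(<u_j, u_j>) where u_j is the displayed integer vector. Then <v, e_j> = <v, u_j> / sqrt(<u_j, u_j>), so |<v, e_j>|^2 = <v, u_j>^2 / <u_j, u_j>.
Coefficients: <v, e_1> = -5/sqrt(10), <v, e_2> = 10/sqrt(140), <v, e_3> = -19/sqrt(798).
Square and sum: Σ |<v, e_j>|^2 = 11/3.
Compute ||v||^2 = v·v = 10.
Deficit = 10 − 11/3 = 19/3 ≥ 0, confirming Bessel's inequality. (The deficit equals ||v − Σ <v,e_j> e_j||^2, the squared distance from v to span{e_j}.)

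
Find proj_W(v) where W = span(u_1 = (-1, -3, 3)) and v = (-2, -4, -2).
proj_W(v) = (-8/19, -24/19, 24/19)

Set up U = [u_1 | ... | u_1] ∈ R^(3×1). The projector onto W = col(U) is P = U (U^T U)^(-1) U^T.
Compute U^T U =
  [19],
and U^T v = (8).
Solve U^T U · c = U^T v for the coefficients: c = (8/19). The projection is proj_W(v) = U c.
Check: (v - proj_W(v)) · u_1 = 0  (should be 0).
Result: proj_W(v) = (-8/19, -24/19, 24/19).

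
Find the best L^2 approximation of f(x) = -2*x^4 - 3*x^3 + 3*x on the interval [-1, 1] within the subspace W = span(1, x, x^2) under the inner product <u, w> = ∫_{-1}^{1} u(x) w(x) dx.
g(x) = -12*x^2/7 + 6*x/5 + 6/35

The best approximation g ∈ W is the orthogonal projection of f onto W. Writing g = a_0 + a_1 x + a_2 x^2, the coefficients solve the normal equations G · a = b where
  G_{ij} = <φ_i, φ_j> and b_i = <f, φ_i>, with φ_0 = 1, φ_1 = x, φ_2 = x^2.
G =
  [2, 0, 2/3]
  [0, 2/3, 0]
  [2/3, 0, 2/5],
b = (-4/5, 4/5, -4/7).
Solving gives a_0 = 6/35, a_1 = 6/5, a_2 = -12/7, so
  g(x) = -12*x^2/7 + 6*x/5 + 6/35.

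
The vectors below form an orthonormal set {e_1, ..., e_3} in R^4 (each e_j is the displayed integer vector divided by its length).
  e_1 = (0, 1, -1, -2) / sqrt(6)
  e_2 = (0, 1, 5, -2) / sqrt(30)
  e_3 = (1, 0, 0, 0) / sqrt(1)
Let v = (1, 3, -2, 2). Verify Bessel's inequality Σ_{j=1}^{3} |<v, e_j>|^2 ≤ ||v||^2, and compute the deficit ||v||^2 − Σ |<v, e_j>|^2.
Σ |<v, e_j>|^2 = 26/5; ||v||^2 = 18; deficit = 64/5

Write each e_j = u_j / sqrt(<u_j, u_j>) where u_j is the displayed integer vector. Then <v, e_j> = <v, u_j> / sqrt(<u_j, u_j>), so |<v, e_j>|^2 = <v, u_j>^2 / <u_j, u_j>.
Coefficients: <v, e_1> = 1/sqrt(6), <v, e_2> = -11/sqrt(30), <v, e_3> = 1/sqrt(1).
Square and sum: Σ |<v, e_j>|^2 = 26/5.
Compute ||v||^2 = v·v = 18.
Deficit = 18 − 26/5 = 64/5 ≥ 0, confirming Bessel's inequality. (The deficit equals ||v − Σ <v,e_j> e_j||^2, the squared distance from v to span{e_j}.)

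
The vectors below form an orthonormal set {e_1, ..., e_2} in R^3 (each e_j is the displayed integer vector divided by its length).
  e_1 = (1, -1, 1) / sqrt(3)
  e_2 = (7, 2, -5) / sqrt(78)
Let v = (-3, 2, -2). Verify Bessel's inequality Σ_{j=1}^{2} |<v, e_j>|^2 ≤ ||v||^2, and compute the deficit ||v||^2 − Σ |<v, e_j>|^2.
Σ |<v, e_j>|^2 = 441/26; ||v||^2 = 17; deficit = 1/26

Write each e_j = u_j / sqrt(<u_j, u_j>) where u_j is the displayed integer vector. Then <v, e_j> = <v, u_j> / sqrt(<u_j, u_j>), so |<v, e_j>|^2 = <v, u_j>^2 / <u_j, u_j>.
Coefficients: <v, e_1> = -7/sqrt(3), <v, e_2> = -7/sqrt(78).
Square and sum: Σ |<v, e_j>|^2 = 441/26.
Compute ||v||^2 = v·v = 17.
Deficit = 17 − 441/26 = 1/26 ≥ 0, confirming Bessel's inequality. (The deficit equals ||v − Σ <v,e_j> e_j||^2, the squared distance from v to span{e_j}.)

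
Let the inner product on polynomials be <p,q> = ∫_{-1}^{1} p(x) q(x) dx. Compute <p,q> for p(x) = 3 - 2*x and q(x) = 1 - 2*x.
<p,q> = 26/3

Expand the product: p(x)·q(x) = 4*x^2 - 8*x + 3.
∫_{-1}^{1} of each monomial x^k gives [2/(k+1) if k even, 0 if k odd]. Integrating term-by-term (or equivalently evaluating the antiderivative F(x) = 4*x^3/3 - 4*x^2 + 3*x at the endpoints):
  F(1) − F(−1) = 1/3 − (-25/3) = 26/3.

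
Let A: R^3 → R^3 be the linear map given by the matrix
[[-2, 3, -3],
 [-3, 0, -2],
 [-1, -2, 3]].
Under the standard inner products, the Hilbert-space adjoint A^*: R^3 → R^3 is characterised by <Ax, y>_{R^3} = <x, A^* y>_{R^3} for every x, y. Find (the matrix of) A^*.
A^* = A^T =
[[-2, -3, -1],
 [3, 0, -2],
 [-3, -2, 3]]

For real matrices with standard dot products, the defining identity <Ax, y> = <x, A^* y> gives (Ax)^T y = x^T (A^*) y, i.e. x^T A^T y = x^T (A^*) y. Since this holds for all x, y, we must have A^* = A^T. Therefore
A^* =
[[-2, -3, -1],
 [3, 0, -2],
 [-3, -2, 3]].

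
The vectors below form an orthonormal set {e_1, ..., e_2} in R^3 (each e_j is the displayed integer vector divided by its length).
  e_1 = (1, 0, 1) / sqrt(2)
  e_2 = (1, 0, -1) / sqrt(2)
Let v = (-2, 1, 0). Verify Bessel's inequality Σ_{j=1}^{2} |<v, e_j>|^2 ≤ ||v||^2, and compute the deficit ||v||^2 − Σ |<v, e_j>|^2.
Σ |<v, e_j>|^2 = 4; ||v||^2 = 5; deficit = 1

Write each e_j = u_j / sqrt(<u_j, u_j>) where u_j is the displayed integer vector. Then <v, e_j> = <v, u_j> / sqrt(<u_j, u_j>), so |<v, e_j>|^2 = <v, u_j>^2 / <u_j, u_j>.
Coefficients: <v, e_1> = -2/sqrt(2), <v, e_2> = -2/sqrt(2).
Square and sum: Σ |<v, e_j>|^2 = 4.
Compute ||v||^2 = v·v = 5.
Deficit = 5 − 4 = 1 ≥ 0, confirming Bessel's inequality. (The deficit equals ||v − Σ <v,e_j> e_j||^2, the squared distance from v to span{e_j}.)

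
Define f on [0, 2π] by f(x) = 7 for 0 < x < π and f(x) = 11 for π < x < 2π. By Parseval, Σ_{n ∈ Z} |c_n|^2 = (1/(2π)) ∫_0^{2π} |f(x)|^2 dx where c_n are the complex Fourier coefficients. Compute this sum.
Σ |c_n|^2 = 85

Parseval equates the L^2 energy of f (normalised by 1/(2π)) with the ℓ^2 sum of its Fourier coefficients: (1/(2π)) ∫_0^{2π} |f|^2 = Σ |c_n|^2.
Compute the left side: (1/(2π)) [∫_0^π 7^2 dx + ∫_π^{2π} 11^2 dx] = (1/(2π)) · (49π + 121π) = (49 + 121)/2 = 85.
So Σ_{n ∈ Z} |c_n|^2 = 85.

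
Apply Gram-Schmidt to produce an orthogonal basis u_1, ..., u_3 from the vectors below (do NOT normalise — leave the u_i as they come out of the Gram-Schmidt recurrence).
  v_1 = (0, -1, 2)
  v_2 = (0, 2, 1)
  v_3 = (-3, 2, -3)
Orthogonal basis:
  u_1 = (0, -1, 2)
  u_2 = (0, 2, 1)
  u_3 = (-3, 0, 0)

Apply the Gram-Schmidt recurrence
  u_1 = v_1
  u_i = v_i − Σ_{j<i} ((v_i · u_j) / (u_j · u_j)) · u_j.

Step by step this gives:
  u_1 = (0, -1, 2)
  u_2 = (0, 2, 1)
  u_3 = (-3, 0, 0)

Orthogonality check:
  u_2 · u_1 = 0 (should be 0)
  u_3 · u_1 = 0 (should be 0)
  u_3 · u_2 = 0 (should be 0)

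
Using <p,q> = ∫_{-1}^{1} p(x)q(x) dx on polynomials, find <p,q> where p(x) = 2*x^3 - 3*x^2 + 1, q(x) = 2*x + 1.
<p,q> = 8/5

Expand the product: p(x)·q(x) = 4*x^4 - 4*x^3 - 3*x^2 + 2*x + 1.
∫_{-1}^{1} of each monomial x^k gives [2/(k+1) if k even, 0 if k odd]. Integrating term-by-term (or equivalently evaluating the antiderivative F(x) = 4*x^5/5 - x^4 - x^3 + x^2 + x at the endpoints):
  F(1) − F(−1) = 4/5 − (-4/5) = 8/5.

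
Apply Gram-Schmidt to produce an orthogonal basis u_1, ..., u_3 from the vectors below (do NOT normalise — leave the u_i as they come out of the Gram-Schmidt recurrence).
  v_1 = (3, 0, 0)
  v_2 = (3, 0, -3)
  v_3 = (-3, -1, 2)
Orthogonal basis:
  u_1 = (3, 0, 0)
  u_2 = (0, 0, -3)
  u_3 = (0, -1, 0)

Apply the Gram-Schmidt recurrence
  u_1 = v_1
  u_i = v_i − Σ_{j<i} ((v_i · u_j) / (u_j · u_j)) · u_j.

Step by step this gives:
  u_1 = (3, 0, 0)
  u_2 = (0, 0, -3)
  u_3 = (0, -1, 0)

Orthogonality check:
  u_2 · u_1 = 0 (should be 0)
  u_3 · u_1 = 0 (should be 0)
  u_3 · u_2 = 0 (should be 0)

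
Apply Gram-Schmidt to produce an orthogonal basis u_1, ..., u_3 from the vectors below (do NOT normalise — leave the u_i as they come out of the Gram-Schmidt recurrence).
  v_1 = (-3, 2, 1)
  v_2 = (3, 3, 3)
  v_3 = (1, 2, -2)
Orthogonal basis:
  u_1 = (-3, 2, 1)
  u_2 = (3, 3, 3)
  u_3 = (19/42, 38/21, -95/42)

Apply the Gram-Schmidt recurrence
  u_1 = v_1
  u_i = v_i − Σ_{j<i} ((v_i · u_j) / (u_j · u_j)) · u_j.

Step by step this gives:
  u_1 = (-3, 2, 1)
  u_2 = (3, 3, 3)
  u_3 = (19/42, 38/21, -95/42)

Orthogonality check:
  u_2 · u_1 = 0 (should be 0)
  u_3 · u_1 = 0 (should be 0)
  u_3 · u_2 = 0 (should be 0)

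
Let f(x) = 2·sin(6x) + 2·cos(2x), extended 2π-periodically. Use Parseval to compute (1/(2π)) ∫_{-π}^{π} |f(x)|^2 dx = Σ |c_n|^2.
Σ |c_n|^2 = 4

Expand |f|^2 and use orthogonality of {sin(nx), cos(mx)} on [-π, π]:
  ∫_{-π}^{π} sin(nx)^2 dx = π, ∫ cos(mx)^2 dx = π, and cross terms integrate to 0.
So ∫_{-π}^{π} f(x)^2 dx = 2^2 · π + 2^2 · π = (4 + 4)π.
Divide by 2π: (4 + 4)/2 = 4.
By Parseval, this equals Σ |c_n|^2.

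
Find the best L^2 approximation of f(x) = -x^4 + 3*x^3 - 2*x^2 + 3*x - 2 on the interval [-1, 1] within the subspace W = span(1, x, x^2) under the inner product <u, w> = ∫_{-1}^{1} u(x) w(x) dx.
g(x) = -20*x^2/7 + 24*x/5 - 67/35

The best approximation g ∈ W is the orthogonal projection of f onto W. Writing g = a_0 + a_1 x + a_2 x^2, the coefficients solve the normal equations G · a = b where
  G_{ij} = <φ_i, φ_j> and b_i = <f, φ_i>, with φ_0 = 1, φ_1 = x, φ_2 = x^2.
G =
  [2, 0, 2/3]
  [0, 2/3, 0]
  [2/3, 0, 2/5],
b = (-86/15, 16/5, -254/105).
Solving gives a_0 = -67/35, a_1 = 24/5, a_2 = -20/7, so
  g(x) = -20*x^2/7 + 24*x/5 - 67/35.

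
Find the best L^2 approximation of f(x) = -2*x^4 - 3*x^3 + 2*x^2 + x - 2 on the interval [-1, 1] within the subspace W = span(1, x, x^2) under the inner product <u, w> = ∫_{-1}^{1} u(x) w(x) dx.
g(x) = 2*x^2/7 - 4*x/5 - 64/35

The best approximation g ∈ W is the orthogonal projection of f onto W. Writing g = a_0 + a_1 x + a_2 x^2, the coefficients solve the normal equations G · a = b where
  G_{ij} = <φ_i, φ_j> and b_i = <f, φ_i>, with φ_0 = 1, φ_1 = x, φ_2 = x^2.
G =
  [2, 0, 2/3]
  [0, 2/3, 0]
  [2/3, 0, 2/5],
b = (-52/15, -8/15, -116/105).
Solving gives a_0 = -64/35, a_1 = -4/5, a_2 = 2/7, so
  g(x) = 2*x^2/7 - 4*x/5 - 64/35.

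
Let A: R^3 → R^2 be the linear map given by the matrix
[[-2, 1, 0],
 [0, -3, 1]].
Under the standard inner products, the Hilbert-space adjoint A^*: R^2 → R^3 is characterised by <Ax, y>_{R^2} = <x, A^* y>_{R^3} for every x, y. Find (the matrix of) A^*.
A^* = A^T =
[[-2, 0],
 [1, -3],
 [0, 1]]

For real matrices with standard dot products, the defining identity <Ax, y> = <x, A^* y> gives (Ax)^T y = x^T (A^*) y, i.e. x^T A^T y = x^T (A^*) y. Since this holds for all x, y, we must have A^* = A^T. Therefore
A^* =
[[-2, 0],
 [1, -3],
 [0, 1]].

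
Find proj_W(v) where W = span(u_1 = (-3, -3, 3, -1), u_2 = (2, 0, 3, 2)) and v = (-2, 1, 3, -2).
proj_W(v) = (-683/475, -711/475, 753/475, -11/25)

Set up U = [u_1 | ... | u_2] ∈ R^(4×2). The projector onto W = col(U) is P = U (U^T U)^(-1) U^T.
Compute U^T U =
  [28, 1]
  [1, 17],
and U^T v = (14, 1).
Solve U^T U · c = U^T v for the coefficients: c = (237/475, 14/475). The projection is proj_W(v) = U c.
Check: (v - proj_W(v)) · u_1 = 0  (should be 0).
Check: (v - proj_W(v)) · u_2 = 0  (should be 0).
Result: proj_W(v) = (-683/475, -711/475, 753/475, -11/25).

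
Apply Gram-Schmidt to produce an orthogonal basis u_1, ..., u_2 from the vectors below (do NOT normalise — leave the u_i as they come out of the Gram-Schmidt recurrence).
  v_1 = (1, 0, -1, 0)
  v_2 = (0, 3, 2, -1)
Orthogonal basis:
  u_1 = (1, 0, -1, 0)
  u_2 = (1, 3, 1, -1)

Apply the Gram-Schmidt recurrence
  u_1 = v_1
  u_i = v_i − Σ_{j<i} ((v_i · u_j) / (u_j · u_j)) · u_j.

Step by step this gives:
  u_1 = (1, 0, -1, 0)
  u_2 = (1, 3, 1, -1)

Orthogonality check:
  u_2 · u_1 = 0 (should be 0)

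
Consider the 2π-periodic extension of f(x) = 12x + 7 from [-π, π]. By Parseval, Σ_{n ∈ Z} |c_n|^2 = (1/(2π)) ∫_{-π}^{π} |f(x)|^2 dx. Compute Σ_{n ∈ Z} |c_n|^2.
Σ |c_n|^2 = 48π^2 + 49

Expand and integrate term by term over [-π, π]:
  ∫ (12x)^2 dx = 144·(2π^3/3); ∫ 2·12·(7)·x dx = 0 (odd integrand); ∫ 7^2 dx = 49·2π.
So (1/(2π)) ∫_{-π}^{π} (12x + 7)^2 dx = 144π^2/3 + 49 = 48π^2 + 49.
Parseval ⇒ Σ |c_n|^2 = 48π^2 + 49.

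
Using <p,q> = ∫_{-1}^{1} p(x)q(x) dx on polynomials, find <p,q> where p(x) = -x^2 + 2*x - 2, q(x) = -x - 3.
<p,q> = 38/3

Expand the product: p(x)·q(x) = x^3 + x^2 - 4*x + 6.
∫_{-1}^{1} of each monomial x^k gives [2/(k+1) if k even, 0 if k odd]. Integrating term-by-term (or equivalently evaluating the antiderivative F(x) = x^4/4 + x^3/3 - 2*x^2 + 6*x at the endpoints):
  F(1) − F(−1) = 55/12 − (-97/12) = 38/3.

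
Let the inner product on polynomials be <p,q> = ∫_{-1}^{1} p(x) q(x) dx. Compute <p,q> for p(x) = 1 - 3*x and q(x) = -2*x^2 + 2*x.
<p,q> = -16/3

Expand the product: p(x)·q(x) = 6*x^3 - 8*x^2 + 2*x.
∫_{-1}^{1} of each monomial x^k gives [2/(k+1) if k even, 0 if k odd]. Integrating term-by-term (or equivalently evaluating the antiderivative F(x) = 3*x^4/2 - 8*x^3/3 + x^2 at the endpoints):
  F(1) − F(−1) = -1/6 − (31/6) = -16/3.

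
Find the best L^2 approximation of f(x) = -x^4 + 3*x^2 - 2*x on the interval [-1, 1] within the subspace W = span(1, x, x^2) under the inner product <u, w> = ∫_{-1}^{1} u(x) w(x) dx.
g(x) = 15*x^2/7 - 2*x + 3/35

The best approximation g ∈ W is the orthogonal projection of f onto W. Writing g = a_0 + a_1 x + a_2 x^2, the coefficients solve the normal equations G · a = b where
  G_{ij} = <φ_i, φ_j> and b_i = <f, φ_i>, with φ_0 = 1, φ_1 = x, φ_2 = x^2.
G =
  [2, 0, 2/3]
  [0, 2/3, 0]
  [2/3, 0, 2/5],
b = (8/5, -4/3, 32/35).
Solving gives a_0 = 3/35, a_1 = -2, a_2 = 15/7, so
  g(x) = 15*x^2/7 - 2*x + 3/35.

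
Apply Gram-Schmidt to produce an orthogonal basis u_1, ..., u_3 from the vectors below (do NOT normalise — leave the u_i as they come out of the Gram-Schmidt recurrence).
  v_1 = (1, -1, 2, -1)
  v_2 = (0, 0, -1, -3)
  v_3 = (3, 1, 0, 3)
Orthogonal basis:
  u_1 = (1, -1, 2, -1)
  u_2 = (-1/7, 1/7, -9/7, -20/7)
  u_3 = (208/69, 68/69, -20/23, 20/69)

Apply the Gram-Schmidt recurrence
  u_1 = v_1
  u_i = v_i − Σ_{j<i} ((v_i · u_j) / (u_j · u_j)) · u_j.

Step by step this gives:
  u_1 = (1, -1, 2, -1)
  u_2 = (-1/7, 1/7, -9/7, -20/7)
  u_3 = (208/69, 68/69, -20/23, 20/69)

Orthogonality check:
  u_2 · u_1 = 0 (should be 0)
  u_3 · u_1 = 0 (should be 0)
  u_3 · u_2 = 0 (should be 0)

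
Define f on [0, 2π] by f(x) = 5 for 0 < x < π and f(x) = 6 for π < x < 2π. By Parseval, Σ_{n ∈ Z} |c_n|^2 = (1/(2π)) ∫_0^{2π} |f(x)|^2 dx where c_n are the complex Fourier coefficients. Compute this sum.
Σ |c_n|^2 = 61/2

Parseval equates the L^2 energy of f (normalised by 1/(2π)) with the ℓ^2 sum of its Fourier coefficients: (1/(2π)) ∫_0^{2π} |f|^2 = Σ |c_n|^2.
Compute the left side: (1/(2π)) [∫_0^π 5^2 dx + ∫_π^{2π} 6^2 dx] = (1/(2π)) · (25π + 36π) = (25 + 36)/2 = 61/2.
So Σ_{n ∈ Z} |c_n|^2 = 61/2.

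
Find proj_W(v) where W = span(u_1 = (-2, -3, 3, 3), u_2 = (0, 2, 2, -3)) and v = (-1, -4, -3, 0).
proj_W(v) = (41/223, -655/446, -901/446, 522/223)

Set up U = [u_1 | ... | u_2] ∈ R^(4×2). The projector onto W = col(U) is P = U (U^T U)^(-1) U^T.
Compute U^T U =
  [31, -9]
  [-9, 17],
and U^T v = (5, -14).
Solve U^T U · c = U^T v for the coefficients: c = (-41/446, -389/446). The projection is proj_W(v) = U c.
Check: (v - proj_W(v)) · u_1 = 0  (should be 0).
Check: (v - proj_W(v)) · u_2 = 0  (should be 0).
Result: proj_W(v) = (41/223, -655/446, -901/446, 522/223).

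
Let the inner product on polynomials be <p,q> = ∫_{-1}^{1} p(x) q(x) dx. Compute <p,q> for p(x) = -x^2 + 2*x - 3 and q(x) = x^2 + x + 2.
<p,q> = -72/5

Expand the product: p(x)·q(x) = -x^4 + x^3 - 3*x^2 + x - 6.
∫_{-1}^{1} of each monomial x^k gives [2/(k+1) if k even, 0 if k odd]. Integrating term-by-term (or equivalently evaluating the antiderivative F(x) = -x^5/5 + x^4/4 - x^3 + x^2/2 - 6*x at the endpoints):
  F(1) − F(−1) = -129/20 − (159/20) = -72/5.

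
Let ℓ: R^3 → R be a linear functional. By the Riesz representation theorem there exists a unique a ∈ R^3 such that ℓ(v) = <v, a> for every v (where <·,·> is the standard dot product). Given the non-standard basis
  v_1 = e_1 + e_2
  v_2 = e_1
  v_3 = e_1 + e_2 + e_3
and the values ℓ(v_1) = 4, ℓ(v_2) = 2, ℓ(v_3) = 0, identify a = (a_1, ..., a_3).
a = (2, 2, -4)

Write a = (a_1, ..., a_3) in the standard basis. For each basis vector v_i, ℓ(v_i) = <v_i, a> is a linear equation in the a_j's. Collect the n equations into a matrix system V a = ℓ, where row i of V is v_i (expressed in the standard basis). Since V is invertible (lower-triangular with 1s on the diagonal, up to permutation), solve by back-substitution:
  V =
[[1, 1, 0],
 [1, 0, 0],
 [1, 1, 1]]
  V a = (4, 2, 0)
Solving gives a = (2, 2, -4).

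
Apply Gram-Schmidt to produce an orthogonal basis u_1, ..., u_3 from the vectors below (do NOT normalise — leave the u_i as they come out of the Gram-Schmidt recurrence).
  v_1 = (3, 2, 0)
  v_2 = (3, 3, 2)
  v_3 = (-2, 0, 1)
Orthogonal basis:
  u_1 = (3, 2, 0)
  u_2 = (-6/13, 9/13, 2)
  u_3 = (-20/61, 30/61, -15/61)

Apply the Gram-Schmidt recurrence
  u_1 = v_1
  u_i = v_i − Σ_{j<i} ((v_i · u_j) / (u_j · u_j)) · u_j.

Step by step this gives:
  u_1 = (3, 2, 0)
  u_2 = (-6/13, 9/13, 2)
  u_3 = (-20/61, 30/61, -15/61)

Orthogonality check:
  u_2 · u_1 = 0 (should be 0)
  u_3 · u_1 = 0 (should be 0)
  u_3 · u_2 = 0 (should be 0)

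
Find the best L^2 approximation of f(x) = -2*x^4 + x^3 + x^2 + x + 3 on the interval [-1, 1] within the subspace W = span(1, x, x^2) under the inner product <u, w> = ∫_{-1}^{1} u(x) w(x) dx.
g(x) = -5*x^2/7 + 8*x/5 + 111/35

The best approximation g ∈ W is the orthogonal projection of f onto W. Writing g = a_0 + a_1 x + a_2 x^2, the coefficients solve the normal equations G · a = b where
  G_{ij} = <φ_i, φ_j> and b_i = <f, φ_i>, with φ_0 = 1, φ_1 = x, φ_2 = x^2.
G =
  [2, 0, 2/3]
  [0, 2/3, 0]
  [2/3, 0, 2/5],
b = (88/15, 16/15, 64/35).
Solving gives a_0 = 111/35, a_1 = 8/5, a_2 = -5/7, so
  g(x) = -5*x^2/7 + 8*x/5 + 111/35.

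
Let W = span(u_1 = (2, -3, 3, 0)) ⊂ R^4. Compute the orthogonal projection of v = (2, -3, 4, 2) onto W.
proj_W(v) = (25/11, -75/22, 75/22, 0)

Set up U = [u_1 | ... | u_1] ∈ R^(4×1). The projector onto W = col(U) is P = U (U^T U)^(-1) U^T.
Compute U^T U =
  [22],
and U^T v = (25).
Solve U^T U · c = U^T v for the coefficients: c = (25/22). The projection is proj_W(v) = U c.
Check: (v - proj_W(v)) · u_1 = 0  (should be 0).
Result: proj_W(v) = (25/11, -75/22, 75/22, 0).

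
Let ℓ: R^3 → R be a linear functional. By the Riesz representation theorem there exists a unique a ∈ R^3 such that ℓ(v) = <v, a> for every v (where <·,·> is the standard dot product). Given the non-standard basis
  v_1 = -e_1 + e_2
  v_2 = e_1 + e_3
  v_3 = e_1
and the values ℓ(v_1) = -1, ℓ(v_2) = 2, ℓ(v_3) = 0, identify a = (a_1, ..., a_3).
a = (0, -1, 2)

Write a = (a_1, ..., a_3) in the standard basis. For each basis vector v_i, ℓ(v_i) = <v_i, a> is a linear equation in the a_j's. Collect the n equations into a matrix system V a = ℓ, where row i of V is v_i (expressed in the standard basis). Since V is invertible (lower-triangular with 1s on the diagonal, up to permutation), solve by back-substitution:
  V =
[[-1, 1, 0],
 [1, 0, 1],
 [1, 0, 0]]
  V a = (-1, 2, 0)
Solving gives a = (0, -1, 2).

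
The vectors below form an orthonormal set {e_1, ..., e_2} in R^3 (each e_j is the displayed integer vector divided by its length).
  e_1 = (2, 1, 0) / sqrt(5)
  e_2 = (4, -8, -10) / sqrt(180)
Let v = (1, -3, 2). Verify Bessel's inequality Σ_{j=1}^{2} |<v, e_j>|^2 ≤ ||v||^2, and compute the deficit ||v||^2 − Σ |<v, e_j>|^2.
Σ |<v, e_j>|^2 = 5/9; ||v||^2 = 14; deficit = 121/9

Write each e_j = u_j / sqrt(<u_j, u_j>) where u_j is the displayed integer vector. Then <v, e_j> = <v, u_j> / sqrt(<u_j, u_j>), so |<v, e_j>|^2 = <v, u_j>^2 / <u_j, u_j>.
Coefficients: <v, e_1> = -1/sqrt(5), <v, e_2> = 8/sqrt(180).
Square and sum: Σ |<v, e_j>|^2 = 5/9.
Compute ||v||^2 = v·v = 14.
Deficit = 14 − 5/9 = 121/9 ≥ 0, confirming Bessel's inequality. (The deficit equals ||v − Σ <v,e_j> e_j||^2, the squared distance from v to span{e_j}.)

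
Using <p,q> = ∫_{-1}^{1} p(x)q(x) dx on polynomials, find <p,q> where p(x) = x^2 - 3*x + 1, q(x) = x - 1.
<p,q> = -14/3

Expand the product: p(x)·q(x) = x^3 - 4*x^2 + 4*x - 1.
∫_{-1}^{1} of each monomial x^k gives [2/(k+1) if k even, 0 if k odd]. Integrating term-by-term (or equivalently evaluating the antiderivative F(x) = x^4/4 - 4*x^3/3 + 2*x^2 - x at the endpoints):
  F(1) − F(−1) = -1/12 − (55/12) = -14/3.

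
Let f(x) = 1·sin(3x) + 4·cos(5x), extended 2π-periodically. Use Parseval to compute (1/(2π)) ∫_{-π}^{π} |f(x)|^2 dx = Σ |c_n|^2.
Σ |c_n|^2 = 17/2

Expand |f|^2 and use orthogonality of {sin(nx), cos(mx)} on [-π, π]:
  ∫_{-π}^{π} sin(nx)^2 dx = π, ∫ cos(mx)^2 dx = π, and cross terms integrate to 0.
So ∫_{-π}^{π} f(x)^2 dx = 1^2 · π + 4^2 · π = (1 + 16)π.
Divide by 2π: (1 + 16)/2 = 17/2.
By Parseval, this equals Σ |c_n|^2.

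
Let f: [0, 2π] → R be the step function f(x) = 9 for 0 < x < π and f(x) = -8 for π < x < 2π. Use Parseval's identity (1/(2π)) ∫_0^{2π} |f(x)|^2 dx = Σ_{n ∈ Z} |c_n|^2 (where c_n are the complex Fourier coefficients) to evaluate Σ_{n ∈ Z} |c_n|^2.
Σ |c_n|^2 = 145/2

Parseval equates the L^2 energy of f (normalised by 1/(2π)) with the ℓ^2 sum of its Fourier coefficients: (1/(2π)) ∫_0^{2π} |f|^2 = Σ |c_n|^2.
Compute the left side: (1/(2π)) [∫_0^π 9^2 dx + ∫_π^{2π} (-8)^2 dx] = (1/(2π)) · (81π + 64π) = (81 + 64)/2 = 145/2.
So Σ_{n ∈ Z} |c_n|^2 = 145/2.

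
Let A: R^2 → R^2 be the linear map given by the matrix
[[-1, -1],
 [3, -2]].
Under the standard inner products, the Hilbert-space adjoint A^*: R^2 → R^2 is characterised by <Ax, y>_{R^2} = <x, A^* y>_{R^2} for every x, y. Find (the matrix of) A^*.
A^* = A^T =
[[-1, 3],
 [-1, -2]]

For real matrices with standard dot products, the defining identity <Ax, y> = <x, A^* y> gives (Ax)^T y = x^T (A^*) y, i.e. x^T A^T y = x^T (A^*) y. Since this holds for all x, y, we must have A^* = A^T. Therefore
A^* =
[[-1, 3],
 [-1, -2]].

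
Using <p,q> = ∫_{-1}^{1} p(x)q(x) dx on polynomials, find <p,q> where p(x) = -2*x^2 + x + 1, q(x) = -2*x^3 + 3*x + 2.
<p,q> = 38/15

Expand the product: p(x)·q(x) = 4*x^5 - 2*x^4 - 8*x^3 - x^2 + 5*x + 2.
∫_{-1}^{1} of each monomial x^k gives [2/(k+1) if k even, 0 if k odd]. Integrating term-by-term (or equivalently evaluating the antiderivative F(x) = 2*x^6/3 - 2*x^5/5 - 2*x^4 - x^3/3 + 5*x^2/2 + 2*x at the endpoints):
  F(1) − F(−1) = 73/30 − (-1/10) = 38/15.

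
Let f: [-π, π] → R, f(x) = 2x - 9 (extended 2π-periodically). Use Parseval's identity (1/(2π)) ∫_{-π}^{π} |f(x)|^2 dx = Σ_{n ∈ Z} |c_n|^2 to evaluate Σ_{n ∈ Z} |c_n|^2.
Σ |c_n|^2 = 4π^2/3 + 81

Expand and integrate term by term over [-π, π]:
  ∫ (2x)^2 dx = 4·(2π^3/3); ∫ 2·2·(-9)·x dx = 0 (odd integrand); ∫ (-9)^2 dx = 81·2π.
So (1/(2π)) ∫_{-π}^{π} (2x - 9)^2 dx = 4π^2/3 + 81 = 4π^2/3 + 81.
Parseval ⇒ Σ |c_n|^2 = 4π^2/3 + 81.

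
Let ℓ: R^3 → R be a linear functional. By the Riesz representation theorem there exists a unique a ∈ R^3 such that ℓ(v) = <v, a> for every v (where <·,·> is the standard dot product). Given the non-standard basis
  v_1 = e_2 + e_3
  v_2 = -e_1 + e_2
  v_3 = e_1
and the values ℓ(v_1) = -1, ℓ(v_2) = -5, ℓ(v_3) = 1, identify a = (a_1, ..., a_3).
a = (1, -4, 3)

Write a = (a_1, ..., a_3) in the standard basis. For each basis vector v_i, ℓ(v_i) = <v_i, a> is a linear equation in the a_j's. Collect the n equations into a matrix system V a = ℓ, where row i of V is v_i (expressed in the standard basis). Since V is invertible (lower-triangular with 1s on the diagonal, up to permutation), solve by back-substitution:
  V =
[[0, 1, 1],
 [-1, 1, 0],
 [1, 0, 0]]
  V a = (-1, -5, 1)
Solving gives a = (1, -4, 3).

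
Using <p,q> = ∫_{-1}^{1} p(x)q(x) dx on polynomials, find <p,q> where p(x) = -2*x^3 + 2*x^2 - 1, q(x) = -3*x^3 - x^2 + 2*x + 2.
<p,q> = -142/105

Expand the product: p(x)·q(x) = 6*x^6 - 4*x^5 - 6*x^4 + 3*x^3 + 5*x^2 - 2*x - 2.
∫_{-1}^{1} of each monomial x^k gives [2/(k+1) if k even, 0 if k odd]. Integrating term-by-term (or equivalently evaluating the antiderivative F(x) = 6*x^7/7 - 2*x^6/3 - 6*x^5/5 + 3*x^4/4 + 5*x^3/3 - x^2 - 2*x at the endpoints):
  F(1) − F(−1) = -223/140 − (-101/420) = -142/105.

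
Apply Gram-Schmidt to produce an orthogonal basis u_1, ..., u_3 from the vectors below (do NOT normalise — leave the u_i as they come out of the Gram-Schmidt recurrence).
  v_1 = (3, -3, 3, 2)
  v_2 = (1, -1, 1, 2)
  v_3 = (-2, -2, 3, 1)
Orthogonal basis:
  u_1 = (3, -3, 3, 2)
  u_2 = (-8/31, 8/31, -8/31, 36/31)
  u_3 = (-3, -1, 2, 0)

Apply the Gram-Schmidt recurrence
  u_1 = v_1
  u_i = v_i − Σ_{j<i} ((v_i · u_j) / (u_j · u_j)) · u_j.

Step by step this gives:
  u_1 = (3, -3, 3, 2)
  u_2 = (-8/31, 8/31, -8/31, 36/31)
  u_3 = (-3, -1, 2, 0)

Orthogonality check:
  u_2 · u_1 = 0 (should be 0)
  u_3 · u_1 = 0 (should be 0)
  u_3 · u_2 = 0 (should be 0)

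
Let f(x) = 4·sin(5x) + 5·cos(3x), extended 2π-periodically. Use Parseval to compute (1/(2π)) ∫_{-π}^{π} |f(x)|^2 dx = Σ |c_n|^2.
Σ |c_n|^2 = 41/2

Expand |f|^2 and use orthogonality of {sin(nx), cos(mx)} on [-π, π]:
  ∫_{-π}^{π} sin(nx)^2 dx = π, ∫ cos(mx)^2 dx = π, and cross terms integrate to 0.
So ∫_{-π}^{π} f(x)^2 dx = 4^2 · π + 5^2 · π = (16 + 25)π.
Divide by 2π: (16 + 25)/2 = 41/2.
By Parseval, this equals Σ |c_n|^2.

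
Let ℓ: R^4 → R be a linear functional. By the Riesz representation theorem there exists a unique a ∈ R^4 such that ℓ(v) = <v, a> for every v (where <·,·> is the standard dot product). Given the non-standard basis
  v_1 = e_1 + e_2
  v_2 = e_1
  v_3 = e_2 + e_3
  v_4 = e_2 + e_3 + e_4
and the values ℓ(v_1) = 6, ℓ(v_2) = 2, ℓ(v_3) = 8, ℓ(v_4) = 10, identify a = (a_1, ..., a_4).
a = (2, 4, 4, 2)

Write a = (a_1, ..., a_4) in the standard basis. For each basis vector v_i, ℓ(v_i) = <v_i, a> is a linear equation in the a_j's. Collect the n equations into a matrix system V a = ℓ, where row i of V is v_i (expressed in the standard basis). Since V is invertible (lower-triangular with 1s on the diagonal, up to permutation), solve by back-substitution:
  V =
[[1, 1, 0, 0],
 [1, 0, 0, 0],
 [0, 1, 1, 0],
 [0, 1, 1, 1]]
  V a = (6, 2, 8, 10)
Solving gives a = (2, 4, 4, 2).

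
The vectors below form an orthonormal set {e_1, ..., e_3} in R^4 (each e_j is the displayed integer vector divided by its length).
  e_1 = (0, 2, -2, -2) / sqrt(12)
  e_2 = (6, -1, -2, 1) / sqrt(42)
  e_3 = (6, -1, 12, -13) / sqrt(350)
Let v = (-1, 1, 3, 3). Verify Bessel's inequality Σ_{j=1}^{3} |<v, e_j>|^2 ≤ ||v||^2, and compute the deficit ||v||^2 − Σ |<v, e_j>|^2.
Σ |<v, e_j>|^2 = 11; ||v||^2 = 20; deficit = 9

Write each e_j = u_j / sqrt(<u_j, u_j>) where u_j is the displayed integer vector. Then <v, e_j> = <v, u_j> / sqrt(<u_j, u_j>), so |<v, e_j>|^2 = <v, u_j>^2 / <u_j, u_j>.
Coefficients: <v, e_1> = -10/sqrt(12), <v, e_2> = -10/sqrt(42), <v, e_3> = -10/sqrt(350).
Square and sum: Σ |<v, e_j>|^2 = 11.
Compute ||v||^2 = v·v = 20.
Deficit = 20 − 11 = 9 ≥ 0, confirming Bessel's inequality. (The deficit equals ||v − Σ <v,e_j> e_j||^2, the squared distance from v to span{e_j}.)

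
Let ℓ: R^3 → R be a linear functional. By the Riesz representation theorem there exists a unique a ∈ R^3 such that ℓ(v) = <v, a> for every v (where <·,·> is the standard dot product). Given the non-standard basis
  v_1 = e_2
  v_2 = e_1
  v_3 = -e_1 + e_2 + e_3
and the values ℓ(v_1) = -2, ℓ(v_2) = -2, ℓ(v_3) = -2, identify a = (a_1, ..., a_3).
a = (-2, -2, -2)

Write a = (a_1, ..., a_3) in the standard basis. For each basis vector v_i, ℓ(v_i) = <v_i, a> is a linear equation in the a_j's. Collect the n equations into a matrix system V a = ℓ, where row i of V is v_i (expressed in the standard basis). Since V is invertible (lower-triangular with 1s on the diagonal, up to permutation), solve by back-substitution:
  V =
[[0, 1, 0],
 [1, 0, 0],
 [-1, 1, 1]]
  V a = (-2, -2, -2)
Solving gives a = (-2, -2, -2).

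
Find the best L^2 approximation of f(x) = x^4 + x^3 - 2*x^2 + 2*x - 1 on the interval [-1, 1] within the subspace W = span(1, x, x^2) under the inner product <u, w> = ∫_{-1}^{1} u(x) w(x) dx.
g(x) = -8*x^2/7 + 13*x/5 - 38/35

The best approximation g ∈ W is the orthogonal projection of f onto W. Writing g = a_0 + a_1 x + a_2 x^2, the coefficients solve the normal equations G · a = b where
  G_{ij} = <φ_i, φ_j> and b_i = <f, φ_i>, with φ_0 = 1, φ_1 = x, φ_2 = x^2.
G =
  [2, 0, 2/3]
  [0, 2/3, 0]
  [2/3, 0, 2/5],
b = (-44/15, 26/15, -124/105).
Solving gives a_0 = -38/35, a_1 = 13/5, a_2 = -8/7, so
  g(x) = -8*x^2/7 + 13*x/5 - 38/35.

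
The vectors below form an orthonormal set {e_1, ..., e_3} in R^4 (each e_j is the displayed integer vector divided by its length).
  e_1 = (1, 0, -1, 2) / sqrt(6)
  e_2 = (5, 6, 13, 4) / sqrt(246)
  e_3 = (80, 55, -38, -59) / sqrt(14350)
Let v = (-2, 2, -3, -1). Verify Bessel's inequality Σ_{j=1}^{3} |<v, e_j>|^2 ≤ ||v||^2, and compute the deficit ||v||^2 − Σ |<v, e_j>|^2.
Σ |<v, e_j>|^2 = 2819/350; ||v||^2 = 18; deficit = 3481/350

Write each e_j = u_j / sqrt(<u_j, u_j>) where u_j is the displayed integer vector. Then <v, e_j> = <v, u_j> / sqrt(<u_j, u_j>), so |<v, e_j>|^2 = <v, u_j>^2 / <u_j, u_j>.
Coefficients: <v, e_1> = -1/sqrt(6), <v, e_2> = -41/sqrt(246), <v, e_3> = 123/sqrt(14350).
Square and sum: Σ |<v, e_j>|^2 = 2819/350.
Compute ||v||^2 = v·v = 18.
Deficit = 18 − 2819/350 = 3481/350 ≥ 0, confirming Bessel's inequality. (The deficit equals ||v − Σ <v,e_j> e_j||^2, the squared distance from v to span{e_j}.)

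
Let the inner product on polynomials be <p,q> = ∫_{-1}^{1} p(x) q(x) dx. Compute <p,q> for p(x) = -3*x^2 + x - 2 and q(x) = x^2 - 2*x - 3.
<p,q> = 212/15

Expand the product: p(x)·q(x) = -3*x^4 + 7*x^3 + 5*x^2 + x + 6.
∫_{-1}^{1} of each monomial x^k gives [2/(k+1) if k even, 0 if k odd]. Integrating term-by-term (or equivalently evaluating the antiderivative F(x) = -3*x^5/5 + 7*x^4/4 + 5*x^3/3 + x^2/2 + 6*x at the endpoints):
  F(1) − F(−1) = 559/60 − (-289/60) = 212/15.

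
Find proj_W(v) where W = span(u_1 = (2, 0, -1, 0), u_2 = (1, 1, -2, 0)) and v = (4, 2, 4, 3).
proj_W(v) = (19/7, -13/7, 10/7, 0)

Set up U = [u_1 | ... | u_2] ∈ R^(4×2). The projector onto W = col(U) is P = U (U^T U)^(-1) U^T.
Compute U^T U =
  [5, 4]
  [4, 6],
and U^T v = (4, -2).
Solve U^T U · c = U^T v for the coefficients: c = (16/7, -13/7). The projection is proj_W(v) = U c.
Check: (v - proj_W(v)) · u_1 = 0  (should be 0).
Check: (v - proj_W(v)) · u_2 = 0  (should be 0).
Result: proj_W(v) = (19/7, -13/7, 10/7, 0).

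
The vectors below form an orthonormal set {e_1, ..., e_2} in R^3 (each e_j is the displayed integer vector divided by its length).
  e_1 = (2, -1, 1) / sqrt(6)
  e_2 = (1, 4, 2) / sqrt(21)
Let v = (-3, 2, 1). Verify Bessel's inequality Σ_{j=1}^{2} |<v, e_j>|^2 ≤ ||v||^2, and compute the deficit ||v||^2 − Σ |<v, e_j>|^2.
Σ |<v, e_j>|^2 = 21/2; ||v||^2 = 14; deficit = 7/2

Write each e_j = u_j / sqrt(<u_j, u_j>) where u_j is the displayed integer vector. Then <v, e_j> = <v, u_j> / sqrt(<u_j, u_j>), so |<v, e_j>|^2 = <v, u_j>^2 / <u_j, u_j>.
Coefficients: <v, e_1> = -7/sqrt(6), <v, e_2> = 7/sqrt(21).
Square and sum: Σ |<v, e_j>|^2 = 21/2.
Compute ||v||^2 = v·v = 14.
Deficit = 14 − 21/2 = 7/2 ≥ 0, confirming Bessel's inequality. (The deficit equals ||v − Σ <v,e_j> e_j||^2, the squared distance from v to span{e_j}.)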